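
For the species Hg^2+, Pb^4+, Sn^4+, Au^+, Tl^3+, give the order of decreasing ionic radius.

Au^+ > Hg^2+ > Tl^3+ > Pb^4+ > Sn^4+

Sn^4+ (Z=50, 46 e⁻), Pb^4+ (Z=82, 78 e⁻), Tl^3+ (Z=81, 78 e⁻), Hg^2+ (Z=80, 78 e⁻), Au^+ (Z=79, 78 e⁻). Sn^4+ < Pb^4+ (same group, 1 shell fewer); Pb^4+ < Tl^3+ (both 78 e⁻, Z=82>81); Tl^3+ < Hg^2+ (isoelectronic, higher Z=81 is smaller); Hg^2+ < Au^+ (isoelectronic, higher Z=80 is smaller).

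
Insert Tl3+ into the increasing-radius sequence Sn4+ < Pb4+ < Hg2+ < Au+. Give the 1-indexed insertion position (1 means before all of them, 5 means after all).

3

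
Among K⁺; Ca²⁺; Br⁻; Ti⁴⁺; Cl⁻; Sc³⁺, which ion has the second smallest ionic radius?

Work out protons and electrons: Ti⁴⁺ (Z=22, 18 e⁻), Sc³⁺ (Z=21, 18 e⁻), Ca²⁺ (Z=20, 18 e⁻), K⁺ (Z=19, 18 e⁻), Cl⁻ (Z=17, 18 e⁻), Br⁻ (Z=35, 36 e⁻). Ti⁴⁺ < Sc³⁺ (isoelectronic, higher Z=22 is smaller); Sc³⁺ < Ca²⁺ (isoelectronic, higher Z=21 is smaller); Ca²⁺ < K⁺ (both 18 e⁻, Z=20>19); K⁺ < Cl⁻ (both 18 e⁻, Z=19>17); Cl⁻ < Br⁻ (same group, period 3 vs 4).
That gives Ti⁴⁺ < Sc³⁺ < Ca²⁺ < K⁺ < Cl⁻ < Br⁻. From the smallest end, number 2 is Sc³⁺.

Sc³⁺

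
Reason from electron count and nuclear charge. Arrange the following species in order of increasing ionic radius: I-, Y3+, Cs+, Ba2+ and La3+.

Y3+ < La3+ < Ba2+ < Cs+ < I-

First list Z and electron count for each: Y3+ (Z=39, 36 e⁻), La3+ (Z=57, 54 e⁻), Ba2+ (Z=56, 54 e⁻), Cs+ (Z=55, 54 e⁻), I- (Z=53, 54 e⁻). Y3+ < La3+ (same group, period 5 vs 6); La3+ < Ba2+ (isoelectronic, higher Z=57 is smaller); Ba2+ < Cs+ (isoelectronic, higher Z=56 is smaller); Cs+ < I- (both 54 e⁻, Z=55>53).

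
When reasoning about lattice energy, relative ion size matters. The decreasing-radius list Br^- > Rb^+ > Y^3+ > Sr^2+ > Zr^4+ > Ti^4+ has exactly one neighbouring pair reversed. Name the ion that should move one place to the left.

Sr^2+

Check each adjacent pair. Y^3+ and Sr^2+ are reversed: both have 36 electrons but Z(Y)=39 > Z(Sr)=38, so Y^3+ should be the smaller of the two. No other neighbouring pair contradicts the periodic trends, so Sr^2+ is the ion listed too late.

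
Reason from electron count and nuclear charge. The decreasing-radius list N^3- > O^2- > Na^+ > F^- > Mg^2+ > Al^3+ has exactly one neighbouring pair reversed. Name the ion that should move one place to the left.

F^-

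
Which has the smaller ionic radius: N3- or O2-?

O2-

Isoelectronic series (10 e⁻ each). Size is set by nuclear charge: more protons means a smaller ion. O2- (Z=8), N3- (Z=7).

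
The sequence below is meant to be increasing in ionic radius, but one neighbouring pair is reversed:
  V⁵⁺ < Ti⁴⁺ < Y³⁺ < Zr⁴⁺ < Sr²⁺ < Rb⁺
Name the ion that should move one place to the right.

Y³⁺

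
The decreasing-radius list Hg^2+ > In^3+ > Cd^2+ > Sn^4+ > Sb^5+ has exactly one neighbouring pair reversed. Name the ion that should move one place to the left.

Cd^2+

The pair In^3+, Cd^2+ is the wrong way round — they are isoelectronic (46 e⁻) and In has more protons than Cd (49 vs 48), making In^3+ smaller. All other adjacent pairs agree with periodic trends, so Cd^2+ is the misplaced ion.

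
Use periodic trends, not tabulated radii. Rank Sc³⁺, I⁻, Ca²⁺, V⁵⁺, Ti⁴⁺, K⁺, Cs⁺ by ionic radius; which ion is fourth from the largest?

Ca²⁺

First list Z and electron count for each: V⁵⁺ (Z=23, 18 e⁻), Ti⁴⁺ (Z=22, 18 e⁻), Sc³⁺ (Z=21, 18 e⁻), Ca²⁺ (Z=20, 18 e⁻), K⁺ (Z=19, 18 e⁻), Cs⁺ (Z=55, 54 e⁻), I⁻ (Z=53, 54 e⁻). V⁵⁺ < Ti⁴⁺ (isoelectronic, higher Z=23 is smaller); Ti⁴⁺ < Sc³⁺ (both 18 e⁻, Z=22>21); Sc³⁺ < Ca²⁺ (both 18 e⁻, Z=21>20); Ca²⁺ < K⁺ (both 18 e⁻, Z=20>19); K⁺ < Cs⁺ (same group, 2 shells fewer); Cs⁺ < I⁻ (isoelectronic, higher Z=55 is smaller).
That gives V⁵⁺ < Ti⁴⁺ < Sc³⁺ < Ca²⁺ < K⁺ < Cs⁺ < I⁻. From the largest end, number 4 is Ca²⁺.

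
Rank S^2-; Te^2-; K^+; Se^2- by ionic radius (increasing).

Work out protons and electrons: K^+: 18 e⁻, Z=19, S^2-: 18 e⁻, Z=16, Se^2-: 36 e⁻, Z=34, Te^2-: 54 e⁻, Z=52. K^+ < S^2- (both 18 e⁻, Z=19>16); S^2- < Se^2- (same group, period 3 vs 4); Se^2- < Te^2- (same group, period 4 vs 5).

K^+ < S^2- < Se^2- < Te^2-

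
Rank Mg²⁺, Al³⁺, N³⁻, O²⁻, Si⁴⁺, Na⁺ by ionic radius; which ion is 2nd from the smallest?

Al³⁺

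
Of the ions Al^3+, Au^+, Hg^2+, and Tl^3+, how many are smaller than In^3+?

First list Z and electron count for each: Al^3+: 10 e⁻, Z=13, In^3+: 46 e⁻, Z=49, Tl^3+: 78 e⁻, Z=81, Hg^2+: 78 e⁻, Z=80, Au^+: 78 e⁻, Z=79. Al^3+ < In^3+ (same group, 2 shells fewer); In^3+ < Tl^3+ (same group, period 5 vs 6); Tl^3+ < Hg^2+ (both 78 e⁻, Z=81>80); Hg^2+ < Au^+ (isoelectronic, higher Z=80 is smaller).
Relative to In^3+, the ions that are smaller are Al^3+. Count: 1.

1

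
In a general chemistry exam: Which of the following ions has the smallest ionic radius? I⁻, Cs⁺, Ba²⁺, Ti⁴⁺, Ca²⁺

Ti⁴⁺

Work out protons and electrons: Ti⁴⁺: 18 e⁻, Z=22, Ca²⁺: 18 e⁻, Z=20, Ba²⁺: 54 e⁻, Z=56, Cs⁺: 54 e⁻, Z=55, I⁻: 54 e⁻, Z=53. Ti⁴⁺ < Ca²⁺ (both 18 e⁻, Z=22>20); Ca²⁺ < Ba²⁺ (same group, period 4 vs 6); Ba²⁺ < Cs⁺ (both 54 e⁻, Z=56>55); Cs⁺ < I⁻ (both 54 e⁻, Z=55>53).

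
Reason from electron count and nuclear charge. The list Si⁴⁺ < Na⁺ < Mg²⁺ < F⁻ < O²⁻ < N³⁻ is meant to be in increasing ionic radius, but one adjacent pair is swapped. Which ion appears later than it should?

Compare adjacent ions: they are isoelectronic (10 e⁻) and Mg has more protons than Na (12 vs 11), making Mg²⁺ smaller — yet in this increasing list Na⁺ sits before Mg²⁺. Nothing else is reversed, so Mg²⁺ should move one place to the left.

Mg²⁺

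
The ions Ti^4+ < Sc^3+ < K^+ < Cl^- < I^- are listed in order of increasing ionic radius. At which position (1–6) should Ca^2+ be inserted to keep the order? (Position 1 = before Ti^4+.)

3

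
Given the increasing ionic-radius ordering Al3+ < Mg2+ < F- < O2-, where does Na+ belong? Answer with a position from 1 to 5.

3

Isoelectronic series (10 e⁻ each). Size is set by nuclear charge: more protons means a smaller ion. Al3+ (Z=13), Mg2+ (Z=12), Na+ (Z=11), F- (Z=9), O2- (Z=8).
The complete sequence is Al3+ < Mg2+ < Na+ < F- < O2-. Na+ sits at position 3.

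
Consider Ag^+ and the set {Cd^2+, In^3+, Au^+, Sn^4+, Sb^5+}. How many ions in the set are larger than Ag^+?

1

Work out protons and electrons: Sb^5+ has 46 e⁻ (Z=51), Sn^4+ has 46 e⁻ (Z=50), In^3+ has 46 e⁻ (Z=49), Cd^2+ has 46 e⁻ (Z=48), Ag^+ has 46 e⁻ (Z=47), Au^+ has 78 e⁻ (Z=79). Sb^5+ < Sn^4+ (isoelectronic, higher Z=51 is smaller); Sn^4+ < In^3+ (both 46 e⁻, Z=50>49); In^3+ < Cd^2+ (isoelectronic, higher Z=49 is smaller); Cd^2+ < Ag^+ (both 46 e⁻, Z=48>47); Ag^+ < Au^+ (same group, period 5 vs 6).
Placing each against Ag^+: smaller — Sb^5+, Sn^4+, In^3+, Cd^2+; larger — Au^+. So 1 is larger.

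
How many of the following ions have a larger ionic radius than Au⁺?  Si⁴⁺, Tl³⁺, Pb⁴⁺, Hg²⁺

0

First list Z and electron count for each: Si⁴⁺ (Z=14, 10 e⁻), Pb⁴⁺ (Z=82, 78 e⁻), Tl³⁺ (Z=81, 78 e⁻), Hg²⁺ (Z=80, 78 e⁻), Au⁺ (Z=79, 78 e⁻). Si⁴⁺ < Pb⁴⁺ (same group, period 3 vs 6); Pb⁴⁺ < Tl³⁺ (both 78 e⁻, Z=82>81); Tl³⁺ < Hg²⁺ (isoelectronic, higher Z=81 is smaller); Hg²⁺ < Au⁺ (both 78 e⁻, Z=80>79).
Placing each against Au⁺: smaller — Si⁴⁺, Pb⁴⁺, Tl³⁺, Hg²⁺; larger — none. So 0 are larger.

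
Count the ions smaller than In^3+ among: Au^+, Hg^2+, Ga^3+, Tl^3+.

1

Work out protons and electrons: Ga^3+: 28 e⁻, Z=31, In^3+: 46 e⁻, Z=49, Tl^3+: 78 e⁻, Z=81, Hg^2+: 78 e⁻, Z=80, Au^+: 78 e⁻, Z=79. Ga^3+ < In^3+ (same group, 1 shell fewer); In^3+ < Tl^3+ (same group, period 5 vs 6); Tl^3+ < Hg^2+ (both 78 e⁻, Z=81>80); Hg^2+ < Au^+ (both 78 e⁻, Z=80>79).
Ordering all of them (including In^3+) by radius gives Ga^3+ < In^3+ < Tl^3+ < Hg^2+ < Au^+. Count: 1.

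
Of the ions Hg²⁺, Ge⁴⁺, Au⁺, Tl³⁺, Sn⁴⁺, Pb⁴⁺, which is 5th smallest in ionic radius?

Ge⁴⁺ (Z=32, 28 e⁻), Sn⁴⁺ (Z=50, 46 e⁻), Pb⁴⁺ (Z=82, 78 e⁻), Tl³⁺ (Z=81, 78 e⁻), Hg²⁺ (Z=80, 78 e⁻), Au⁺ (Z=79, 78 e⁻). Ge⁴⁺ < Sn⁴⁺ (same group, 1 shell fewer); Sn⁴⁺ < Pb⁴⁺ (same group, 1 shell fewer); Pb⁴⁺ < Tl³⁺ (both 78 e⁻, Z=82>81); Tl³⁺ < Hg²⁺ (both 78 e⁻, Z=81>80); Hg²⁺ < Au⁺ (isoelectronic, higher Z=80 is smaller).
So the order is Ge⁴⁺ < Sn⁴⁺ < Pb⁴⁺ < Tl³⁺ < Hg²⁺ < Au⁺; the 5th-smallest ion is Hg²⁺.

Hg²⁺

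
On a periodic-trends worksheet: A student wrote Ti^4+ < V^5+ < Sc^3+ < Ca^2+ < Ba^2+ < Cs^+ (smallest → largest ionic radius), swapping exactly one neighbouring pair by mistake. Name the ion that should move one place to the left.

V^5+

Check each adjacent pair. Ti^4+ and V^5+ are reversed: V^5+ and Ti^4+ share 18 electrons; the higher nuclear charge on V (Z=23) contracts it more, so V^5+ < Ti^4+. No other neighbouring pair contradicts the periodic trends, so V^5+ is the ion listed too late.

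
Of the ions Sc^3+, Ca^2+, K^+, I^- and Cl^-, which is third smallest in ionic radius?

First list Z and electron count for each: Sc^3+: 18 e⁻, Z=21, Ca^2+: 18 e⁻, Z=20, K^+: 18 e⁻, Z=19, Cl^-: 18 e⁻, Z=17, I^-: 54 e⁻, Z=53. Sc^3+ < Ca^2+ (isoelectronic, higher Z=21 is smaller); Ca^2+ < K^+ (both 18 e⁻, Z=20>19); K^+ < Cl^- (both 18 e⁻, Z=19>17); Cl^- < I^- (same group, 2 shells fewer).
Ordering: Sc^3+ < Ca^2+ < K^+ < Cl^- < I^-. The third smallest is K^+.

K^+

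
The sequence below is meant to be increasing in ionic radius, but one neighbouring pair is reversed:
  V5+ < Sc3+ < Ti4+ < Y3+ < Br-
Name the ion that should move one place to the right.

Compare adjacent ions: Ti4+ and Sc3+ share 18 electrons; the higher nuclear charge on Ti (Z=22) contracts it more, so Ti4+ < Sc3+ — yet in this increasing list Sc3+ sits before Ti4+. Nothing else is reversed, so Sc3+ should move one place to the right.

Sc3+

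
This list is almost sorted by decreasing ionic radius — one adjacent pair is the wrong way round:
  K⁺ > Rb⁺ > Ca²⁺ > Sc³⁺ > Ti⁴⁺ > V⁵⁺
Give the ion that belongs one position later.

Compare adjacent ions: K⁺ and Rb⁺ are in one column with the same charge; the lighter period-4 ion has one fewer shell and is smaller — yet in this decreasing list K⁺ sits before Rb⁺. Nothing else is reversed, so K⁺ should move one place to the right.

K⁺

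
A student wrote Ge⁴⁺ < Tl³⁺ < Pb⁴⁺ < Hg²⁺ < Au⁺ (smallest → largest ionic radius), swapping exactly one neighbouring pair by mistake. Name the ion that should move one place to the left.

Pb⁴⁺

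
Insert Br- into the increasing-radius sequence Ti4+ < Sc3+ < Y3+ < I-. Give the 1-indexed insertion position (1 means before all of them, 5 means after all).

4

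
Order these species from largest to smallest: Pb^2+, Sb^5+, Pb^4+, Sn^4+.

Pb^2+ > Pb^4+ > Sn^4+ > Sb^5+

Electron counts and nuclear charges: Sb^5+: 46 e⁻, Z=51, Sn^4+: 46 e⁻, Z=50, Pb^4+: 78 e⁻, Z=82, Pb^2+: 80 e⁻, Z=82. Sb^5+ < Sn^4+ (both 46 e⁻, Z=51>50); Sn^4+ < Pb^4+ (same group, period 5 vs 6); Pb^4+ < Pb^2+ (higher charge on the same element).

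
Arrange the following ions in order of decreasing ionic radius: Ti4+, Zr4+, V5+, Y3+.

V5+ has 18 e⁻ (Z=23), Ti4+ has 18 e⁻ (Z=22), Zr4+ has 36 e⁻ (Z=40), Y3+ has 36 e⁻ (Z=39). V5+ < Ti4+ (both 18 e⁻, Z=23>22); Ti4+ < Zr4+ (same group, period 4 vs 5); Zr4+ < Y3+ (isoelectronic, higher Z=40 is smaller).

Y3+ > Zr4+ > Ti4+ > V5+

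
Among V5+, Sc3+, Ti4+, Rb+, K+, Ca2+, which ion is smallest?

V5+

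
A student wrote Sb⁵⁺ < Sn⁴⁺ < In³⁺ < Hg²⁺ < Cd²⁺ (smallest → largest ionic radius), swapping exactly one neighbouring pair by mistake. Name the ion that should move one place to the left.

Cd²⁺

The pair Hg²⁺, Cd²⁺ is the wrong way round — Cd²⁺ and Hg²⁺ are in one column with the same charge; the lighter period-5 ion has one fewer shell and is smaller. All other adjacent pairs agree with periodic trends, so Cd²⁺ is the misplaced ion.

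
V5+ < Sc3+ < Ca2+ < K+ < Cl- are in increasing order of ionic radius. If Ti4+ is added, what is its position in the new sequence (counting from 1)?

Each ion has 18 electrons. The ranking follows nuclear charge in reverse — greater Z gives a smaller radius. V5+ (Z=23), Ti4+ (Z=22), Sc3+ (Z=21), Ca2+ (Z=20), K+ (Z=19), Cl- (Z=17).
With Ti4+ included the full order is V5+ < Ti4+ < Sc3+ < Ca2+ < K+ < Cl-, so it takes position 2.

2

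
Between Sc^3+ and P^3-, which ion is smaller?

Sc^3+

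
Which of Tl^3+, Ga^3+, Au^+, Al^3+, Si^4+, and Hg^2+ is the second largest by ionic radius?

Hg^2+

Si^4+ has 10 e⁻ (Z=14), Al^3+ has 10 e⁻ (Z=13), Ga^3+ has 28 e⁻ (Z=31), Tl^3+ has 78 e⁻ (Z=81), Hg^2+ has 78 e⁻ (Z=80), Au^+ has 78 e⁻ (Z=79). Si^4+ < Al^3+ (isoelectronic, higher Z=14 is smaller); Al^3+ < Ga^3+ (same group, 1 shell fewer); Ga^3+ < Tl^3+ (same group, period 4 vs 6); Tl^3+ < Hg^2+ (both 78 e⁻, Z=81>80); Hg^2+ < Au^+ (both 78 e⁻, Z=80>79).
So the order is Si^4+ < Al^3+ < Ga^3+ < Tl^3+ < Hg^2+ < Au^+; the 2nd-largest ion is Hg^2+.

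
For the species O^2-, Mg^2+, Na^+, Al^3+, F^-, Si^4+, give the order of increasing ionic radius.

Si^4+ < Al^3+ < Mg^2+ < Na^+ < F^- < O^2-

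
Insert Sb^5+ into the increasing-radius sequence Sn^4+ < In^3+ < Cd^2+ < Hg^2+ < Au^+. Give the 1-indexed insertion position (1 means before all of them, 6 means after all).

1

Work out protons and electrons: Sb^5+: 46 e⁻, Z=51, Sn^4+: 46 e⁻, Z=50, In^3+: 46 e⁻, Z=49, Cd^2+: 46 e⁻, Z=48, Hg^2+: 78 e⁻, Z=80, Au^+: 78 e⁻, Z=79. Sb^5+ < Sn^4+ (both 46 e⁻, Z=51>50); Sn^4+ < In^3+ (both 46 e⁻, Z=50>49); In^3+ < Cd^2+ (both 46 e⁻, Z=49>48); Cd^2+ < Hg^2+ (same group, period 5 vs 6); Hg^2+ < Au^+ (both 78 e⁻, Z=80>79).
With Sb^5+ included the full order is Sb^5+ < Sn^4+ < In^3+ < Cd^2+ < Hg^2+ < Au^+, so it takes position 1.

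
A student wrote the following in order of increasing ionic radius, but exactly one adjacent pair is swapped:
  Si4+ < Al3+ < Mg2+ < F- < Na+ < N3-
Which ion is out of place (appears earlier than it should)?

Scanning neighbour by neighbour, only F-/Na+ violates a trend: Na+ and F- share 10 electrons; the higher nuclear charge on Na (Z=11) contracts it more, so Na+ < F-. That makes F- the one sitting a position early relative to where it belongs.

F-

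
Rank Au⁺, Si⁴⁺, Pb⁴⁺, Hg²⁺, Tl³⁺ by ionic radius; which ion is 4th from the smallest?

Hg²⁺

Electron counts and nuclear charges: Si⁴⁺ has 10 e⁻ (Z=14), Pb⁴⁺ has 78 e⁻ (Z=82), Tl³⁺ has 78 e⁻ (Z=81), Hg²⁺ has 78 e⁻ (Z=80), Au⁺ has 78 e⁻ (Z=79). Si⁴⁺ < Pb⁴⁺ (same group, 3 shells fewer); Pb⁴⁺ < Tl³⁺ (both 78 e⁻, Z=82>81); Tl³⁺ < Hg²⁺ (isoelectronic, higher Z=81 is smaller); Hg²⁺ < Au⁺ (both 78 e⁻, Z=80>79).
That gives Si⁴⁺ < Pb⁴⁺ < Tl³⁺ < Hg²⁺ < Au⁺. From the smallest end, number 4 is Hg²⁺.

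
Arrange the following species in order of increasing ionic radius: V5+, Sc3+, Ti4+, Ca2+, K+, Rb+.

V5+ < Ti4+ < Sc3+ < Ca2+ < K+ < Rb+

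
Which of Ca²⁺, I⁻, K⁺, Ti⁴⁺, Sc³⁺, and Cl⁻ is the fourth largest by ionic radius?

Ca²⁺

First list Z and electron count for each: Ti⁴⁺: 18 e⁻, Z=22, Sc³⁺: 18 e⁻, Z=21, Ca²⁺: 18 e⁻, Z=20, K⁺: 18 e⁻, Z=19, Cl⁻: 18 e⁻, Z=17, I⁻: 54 e⁻, Z=53. Ti⁴⁺ < Sc³⁺ (both 18 e⁻, Z=22>21); Sc³⁺ < Ca²⁺ (both 18 e⁻, Z=21>20); Ca²⁺ < K⁺ (isoelectronic, higher Z=20 is smaller); K⁺ < Cl⁻ (both 18 e⁻, Z=19>17); Cl⁻ < I⁻ (same group, 2 shells fewer).
That gives Ti⁴⁺ < Sc³⁺ < Ca²⁺ < K⁺ < Cl⁻ < I⁻. From the largest end, number 4 is Ca²⁺.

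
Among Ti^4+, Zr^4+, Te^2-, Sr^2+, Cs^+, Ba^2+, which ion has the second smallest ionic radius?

Ti^4+ (Z=22, 18 e⁻), Zr^4+ (Z=40, 36 e⁻), Sr^2+ (Z=38, 36 e⁻), Ba^2+ (Z=56, 54 e⁻), Cs^+ (Z=55, 54 e⁻), Te^2- (Z=52, 54 e⁻). Ti^4+ < Zr^4+ (same group, 1 shell fewer); Zr^4+ < Sr^2+ (isoelectronic, higher Z=40 is smaller); Sr^2+ < Ba^2+ (same group, 1 shell fewer); Ba^2+ < Cs^+ (both 54 e⁻, Z=56>55); Cs^+ < Te^2- (both 54 e⁻, Z=55>52).
So the order is Ti^4+ < Zr^4+ < Sr^2+ < Ba^2+ < Cs^+ < Te^2-; the 2nd-smallest ion is Zr^4+.

Zr^4+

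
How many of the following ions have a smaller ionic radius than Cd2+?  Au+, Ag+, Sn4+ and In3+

Electron counts and nuclear charges: Sn4+: 46 e⁻, Z=50, In3+: 46 e⁻, Z=49, Cd2+: 46 e⁻, Z=48, Ag+: 46 e⁻, Z=47, Au+: 78 e⁻, Z=79. Sn4+ < In3+ (both 46 e⁻, Z=50>49); In3+ < Cd2+ (both 46 e⁻, Z=49>48); Cd2+ < Ag+ (both 46 e⁻, Z=48>47); Ag+ < Au+ (same group, 1 shell fewer).
Ordering all of them (including Cd2+) by radius gives Sn4+ < In3+ < Cd2+ < Ag+ < Au+. So 2 are smaller.

2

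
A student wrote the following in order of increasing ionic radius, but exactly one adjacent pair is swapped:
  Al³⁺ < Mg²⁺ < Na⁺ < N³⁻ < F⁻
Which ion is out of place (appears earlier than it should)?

N³⁻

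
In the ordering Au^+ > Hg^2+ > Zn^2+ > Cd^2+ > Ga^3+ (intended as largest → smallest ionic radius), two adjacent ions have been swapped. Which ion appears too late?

Cd^2+

Compare adjacent ions: Zn^2+ and Cd^2+ are in one column with the same charge; the lighter period-4 ion has one fewer shell and is smaller — yet in this decreasing list Zn^2+ sits before Cd^2+. Nothing else is reversed, so Cd^2+ should move one place to the left.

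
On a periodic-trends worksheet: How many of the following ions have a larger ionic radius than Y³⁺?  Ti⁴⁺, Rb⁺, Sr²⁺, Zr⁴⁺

2

First list Z and electron count for each: Ti⁴⁺ has 18 e⁻ (Z=22), Zr⁴⁺ has 36 e⁻ (Z=40), Y³⁺ has 36 e⁻ (Z=39), Sr²⁺ has 36 e⁻ (Z=38), Rb⁺ has 36 e⁻ (Z=37). Ti⁴⁺ < Zr⁴⁺ (same group, 1 shell fewer); Zr⁴⁺ < Y³⁺ (isoelectronic, higher Z=40 is smaller); Y³⁺ < Sr²⁺ (isoelectronic, higher Z=39 is smaller); Sr²⁺ < Rb⁺ (both 36 e⁻, Z=38>37).
Overall: Ti⁴⁺ < Zr⁴⁺ < Y³⁺ < Sr²⁺ < Rb⁺. Y³⁺ has 2 below it and 2 above. So 2 are larger.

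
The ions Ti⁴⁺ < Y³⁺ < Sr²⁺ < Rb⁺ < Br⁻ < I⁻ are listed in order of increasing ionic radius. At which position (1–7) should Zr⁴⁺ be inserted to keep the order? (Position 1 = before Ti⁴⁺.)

2

First list Z and electron count for each: Ti⁴⁺ (Z=22, 18 e⁻), Zr⁴⁺ (Z=40, 36 e⁻), Y³⁺ (Z=39, 36 e⁻), Sr²⁺ (Z=38, 36 e⁻), Rb⁺ (Z=37, 36 e⁻), Br⁻ (Z=35, 36 e⁻), I⁻ (Z=53, 54 e⁻). Ti⁴⁺ < Zr⁴⁺ (same group, 1 shell fewer); Zr⁴⁺ < Y³⁺ (both 36 e⁻, Z=40>39); Y³⁺ < Sr²⁺ (isoelectronic, higher Z=39 is smaller); Sr²⁺ < Rb⁺ (both 36 e⁻, Z=38>37); Rb⁺ < Br⁻ (both 36 e⁻, Z=37>35); Br⁻ < I⁻ (same group, 1 shell fewer).
With Zr⁴⁺ included the full order is Ti⁴⁺ < Zr⁴⁺ < Y³⁺ < Sr²⁺ < Rb⁺ < Br⁻ < I⁻, so it takes position 2.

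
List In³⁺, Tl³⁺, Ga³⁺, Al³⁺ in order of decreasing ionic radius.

Tl³⁺ > In³⁺ > Ga³⁺ > Al³⁺

Same group, same charge. Going down the group adds an extra shell of electrons, so the ion gets larger: Al³⁺ is highest in the group and smallest.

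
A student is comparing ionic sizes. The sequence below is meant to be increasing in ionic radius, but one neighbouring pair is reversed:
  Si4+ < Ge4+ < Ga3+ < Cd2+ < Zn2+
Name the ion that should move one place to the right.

Scanning neighbour by neighbour, only Cd2+/Zn2+ violates a trend: Zn2+ and Cd2+ are in one column with the same charge; the lighter period-4 ion has one fewer shell and is smaller. That makes Cd2+ the one sitting a position early relative to where it belongs.

Cd2+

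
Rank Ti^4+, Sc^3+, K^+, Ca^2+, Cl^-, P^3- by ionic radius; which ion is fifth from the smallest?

All of these have 18 electrons (isoelectronic). With the same electron cloud, the ion with the most protons pulls it in tightest. Nuclear charges: Ti^4+ (Z=22), Sc^3+ (Z=21), Ca^2+ (Z=20), K^+ (Z=19), Cl^- (Z=17), P^3- (Z=15). Highest Z is smallest.
That gives Ti^4+ < Sc^3+ < Ca^2+ < K^+ < Cl^- < P^3-. From the smallest end, number 5 is Cl^-.

Cl^-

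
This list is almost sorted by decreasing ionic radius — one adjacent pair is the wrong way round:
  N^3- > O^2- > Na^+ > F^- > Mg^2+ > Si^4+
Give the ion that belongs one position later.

Na^+

Scanning neighbour by neighbour, only Na^+/F^- violates a trend: Na^+ and F^- share 10 electrons; the higher nuclear charge on Na (Z=11) contracts it more, so Na^+ < F^-. That makes Na^+ the one sitting a position early relative to where it belongs.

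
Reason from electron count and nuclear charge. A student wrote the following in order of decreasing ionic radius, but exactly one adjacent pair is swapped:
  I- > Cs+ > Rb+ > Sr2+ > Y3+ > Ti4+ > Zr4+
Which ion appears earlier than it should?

Ti4+

Compare adjacent ions: Ti4+ and Zr4+ are in one column with the same charge; the lighter period-4 ion has one fewer shell and is smaller — yet in this decreasing list Ti4+ sits before Zr4+. Nothing else is reversed, so Ti4+ should move one place to the right.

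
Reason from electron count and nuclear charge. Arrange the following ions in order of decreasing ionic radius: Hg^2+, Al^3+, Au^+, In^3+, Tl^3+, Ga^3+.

Au^+ > Hg^2+ > Tl^3+ > In^3+ > Ga^3+ > Al^3+

Al^3+ (Z=13, 10 e⁻), Ga^3+ (Z=31, 28 e⁻), In^3+ (Z=49, 46 e⁻), Tl^3+ (Z=81, 78 e⁻), Hg^2+ (Z=80, 78 e⁻), Au^+ (Z=79, 78 e⁻). Al^3+ < Ga^3+ (same group, period 3 vs 4); Ga^3+ < In^3+ (same group, period 4 vs 5); In^3+ < Tl^3+ (same group, 1 shell fewer); Tl^3+ < Hg^2+ (both 78 e⁻, Z=81>80); Hg^2+ < Au^+ (both 78 e⁻, Z=80>79).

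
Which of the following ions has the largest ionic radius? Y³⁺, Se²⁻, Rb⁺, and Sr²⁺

Each ion has 36 electrons. The ranking follows nuclear charge in reverse — greater Z gives a smaller radius. Y³⁺ (Z=39), Sr²⁺ (Z=38), Rb⁺ (Z=37), Se²⁻ (Z=34).

Se²⁻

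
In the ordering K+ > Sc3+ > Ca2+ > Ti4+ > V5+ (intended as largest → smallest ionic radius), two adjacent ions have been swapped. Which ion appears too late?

Ca2+

Compare adjacent ions: both have 18 electrons but Z(Sc)=21 > Z(Ca)=20, so Sc3+ should be the smaller of the two — yet in this decreasing list Sc3+ sits before Ca2+. Nothing else is reversed, so Ca2+ should move one place to the left.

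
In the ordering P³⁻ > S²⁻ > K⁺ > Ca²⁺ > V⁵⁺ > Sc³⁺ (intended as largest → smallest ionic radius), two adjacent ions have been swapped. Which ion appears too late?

Sc³⁺

Scanning neighbour by neighbour, only V⁵⁺/Sc³⁺ violates a trend: they are isoelectronic (18 e⁻) and V has more protons than Sc (23 vs 21), making V⁵⁺ smaller. That makes Sc³⁺ the one sitting a position late relative to where it belongs.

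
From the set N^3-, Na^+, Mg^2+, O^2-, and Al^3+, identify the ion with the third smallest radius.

Na^+

These species are isoelectronic with 10 electrons. The only difference is the number of protons: Al^3+ (Z=13), Mg^2+ (Z=12), Na^+ (Z=11), O^2- (Z=8), N^3- (Z=7). The strongest nuclear pull (Al^3+) gives the smallest ion.
Ordering: Al^3+ < Mg^2+ < Na^+ < O^2- < N^3-. The third smallest is Na^+.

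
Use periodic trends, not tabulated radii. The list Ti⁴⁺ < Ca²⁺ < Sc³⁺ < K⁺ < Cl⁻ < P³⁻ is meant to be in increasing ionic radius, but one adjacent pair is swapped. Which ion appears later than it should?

Compare adjacent ions: both have 18 electrons but Z(Sc)=21 > Z(Ca)=20, so Sc³⁺ should be the smaller of the two — yet in this increasing list Ca²⁺ sits before Sc³⁺. Nothing else is reversed, so Sc³⁺ should move one place to the left.

Sc³⁺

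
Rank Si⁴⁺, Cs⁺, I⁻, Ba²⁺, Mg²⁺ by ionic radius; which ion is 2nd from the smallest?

Mg²⁺

Work out protons and electrons: Si⁴⁺ (Z=14, 10 e⁻), Mg²⁺ (Z=12, 10 e⁻), Ba²⁺ (Z=56, 54 e⁻), Cs⁺ (Z=55, 54 e⁻), I⁻ (Z=53, 54 e⁻). Si⁴⁺ < Mg²⁺ (both 10 e⁻, Z=14>12); Mg²⁺ < Ba²⁺ (same group, period 3 vs 6); Ba²⁺ < Cs⁺ (both 54 e⁻, Z=56>55); Cs⁺ < I⁻ (isoelectronic, higher Z=55 is smaller).
Ordering: Si⁴⁺ < Mg²⁺ < Ba²⁺ < Cs⁺ < I⁻. The 2nd smallest is Mg²⁺.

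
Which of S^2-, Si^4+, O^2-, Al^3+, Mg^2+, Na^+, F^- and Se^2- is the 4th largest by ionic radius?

F^-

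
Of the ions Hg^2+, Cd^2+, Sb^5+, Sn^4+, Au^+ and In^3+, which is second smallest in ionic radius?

Work out protons and electrons: Sb^5+ has 46 e⁻ (Z=51), Sn^4+ has 46 e⁻ (Z=50), In^3+ has 46 e⁻ (Z=49), Cd^2+ has 46 e⁻ (Z=48), Hg^2+ has 78 e⁻ (Z=80), Au^+ has 78 e⁻ (Z=79). Sb^5+ < Sn^4+ (isoelectronic, higher Z=51 is smaller); Sn^4+ < In^3+ (both 46 e⁻, Z=50>49); In^3+ < Cd^2+ (isoelectronic, higher Z=49 is smaller); Cd^2+ < Hg^2+ (same group, period 5 vs 6); Hg^2+ < Au^+ (isoelectronic, higher Z=80 is smaller).
So the order is Sb^5+ < Sn^4+ < In^3+ < Cd^2+ < Hg^2+ < Au^+; the 2nd-smallest ion is Sn^4+.

Sn^4+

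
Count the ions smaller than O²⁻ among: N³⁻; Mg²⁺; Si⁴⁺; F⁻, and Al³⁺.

4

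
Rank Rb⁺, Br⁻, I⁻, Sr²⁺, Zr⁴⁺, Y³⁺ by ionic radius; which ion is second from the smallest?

Y³⁺

Electron counts and nuclear charges: Zr⁴⁺: 36 e⁻, Z=40, Y³⁺: 36 e⁻, Z=39, Sr²⁺: 36 e⁻, Z=38, Rb⁺: 36 e⁻, Z=37, Br⁻: 36 e⁻, Z=35, I⁻: 54 e⁻, Z=53. Zr⁴⁺ < Y³⁺ (both 36 e⁻, Z=40>39); Y³⁺ < Sr²⁺ (both 36 e⁻, Z=39>38); Sr²⁺ < Rb⁺ (both 36 e⁻, Z=38>37); Rb⁺ < Br⁻ (both 36 e⁻, Z=37>35); Br⁻ < I⁻ (same group, 1 shell fewer).
Ordering: Zr⁴⁺ < Y³⁺ < Sr²⁺ < Rb⁺ < Br⁻ < I⁻. The second smallest is Y³⁺.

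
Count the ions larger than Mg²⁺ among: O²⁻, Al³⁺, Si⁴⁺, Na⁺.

Each ion has 10 electrons. The ranking follows nuclear charge in reverse — greater Z gives a smaller radius. Si⁴⁺ (Z=14), Al³⁺ (Z=13), Mg²⁺ (Z=12), Na⁺ (Z=11), O²⁻ (Z=8).
Overall: Si⁴⁺ < Al³⁺ < Mg²⁺ < Na⁺ < O²⁻. Mg²⁺ has 2 below it and 2 above. So 2 are larger.

2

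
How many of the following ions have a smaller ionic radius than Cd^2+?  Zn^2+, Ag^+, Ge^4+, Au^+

2

Work out protons and electrons: Ge^4+ has 28 e⁻ (Z=32), Zn^2+ has 28 e⁻ (Z=30), Cd^2+ has 46 e⁻ (Z=48), Ag^+ has 46 e⁻ (Z=47), Au^+ has 78 e⁻ (Z=79). Ge^4+ < Zn^2+ (both 28 e⁻, Z=32>30); Zn^2+ < Cd^2+ (same group, period 4 vs 5); Cd^2+ < Ag^+ (isoelectronic, higher Z=48 is smaller); Ag^+ < Au^+ (same group, period 5 vs 6).
Relative to Cd^2+, the ions that are smaller are Ge^4+, Zn^2+. Count: 2.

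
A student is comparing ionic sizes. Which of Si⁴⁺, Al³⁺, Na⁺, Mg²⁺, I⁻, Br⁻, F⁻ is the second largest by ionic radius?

Br⁻

First list Z and electron count for each: Si⁴⁺ has 10 e⁻ (Z=14), Al³⁺ has 10 e⁻ (Z=13), Mg²⁺ has 10 e⁻ (Z=12), Na⁺ has 10 e⁻ (Z=11), F⁻ has 10 e⁻ (Z=9), Br⁻ has 36 e⁻ (Z=35), I⁻ has 54 e⁻ (Z=53). Si⁴⁺ < Al³⁺ (both 10 e⁻, Z=14>13); Al³⁺ < Mg²⁺ (isoelectronic, higher Z=13 is smaller); Mg²⁺ < Na⁺ (isoelectronic, higher Z=12 is smaller); Na⁺ < F⁻ (both 10 e⁻, Z=11>9); F⁻ < Br⁻ (same group, period 2 vs 4); Br⁻ < I⁻ (same group, period 4 vs 5).
That gives Si⁴⁺ < Al³⁺ < Mg²⁺ < Na⁺ < F⁻ < Br⁻ < I⁻. From the largest end, number 2 is Br⁻.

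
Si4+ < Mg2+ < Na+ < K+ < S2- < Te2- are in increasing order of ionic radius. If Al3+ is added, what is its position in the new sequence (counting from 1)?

2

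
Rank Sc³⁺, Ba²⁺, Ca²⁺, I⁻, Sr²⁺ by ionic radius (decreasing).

I⁻ > Ba²⁺ > Sr²⁺ > Ca²⁺ > Sc³⁺

Tabulating Z and e⁻: Sc³⁺ has 18 e⁻ (Z=21), Ca²⁺ has 18 e⁻ (Z=20), Sr²⁺ has 36 e⁻ (Z=38), Ba²⁺ has 54 e⁻ (Z=56), I⁻ has 54 e⁻ (Z=53). Sc³⁺ < Ca²⁺ (isoelectronic, higher Z=21 is smaller); Ca²⁺ < Sr²⁺ (same group, 1 shell fewer); Sr²⁺ < Ba²⁺ (same group, period 5 vs 6); Ba²⁺ < I⁻ (both 54 e⁻, Z=56>53).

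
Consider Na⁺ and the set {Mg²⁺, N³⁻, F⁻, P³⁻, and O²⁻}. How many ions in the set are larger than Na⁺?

4

Electron counts and nuclear charges: Mg²⁺ (Z=12, 10 e⁻), Na⁺ (Z=11, 10 e⁻), F⁻ (Z=9, 10 e⁻), O²⁻ (Z=8, 10 e⁻), N³⁻ (Z=7, 10 e⁻), P³⁻ (Z=15, 18 e⁻). Mg²⁺ < Na⁺ (isoelectronic, higher Z=12 is smaller); Na⁺ < F⁻ (both 10 e⁻, Z=11>9); F⁻ < O²⁻ (isoelectronic, higher Z=9 is smaller); O²⁻ < N³⁻ (both 10 e⁻, Z=8>7); N³⁻ < P³⁻ (same group, period 2 vs 3).
Relative to Na⁺, the ions that are larger are F⁻, O²⁻, N³⁻, P³⁻. So 4 are larger.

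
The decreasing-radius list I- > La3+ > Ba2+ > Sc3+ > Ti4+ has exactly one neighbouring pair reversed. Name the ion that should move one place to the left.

The pair La3+, Ba2+ is the wrong way round — both have 54 electrons but Z(La)=57 > Z(Ba)=56, so La3+ should be the smaller of the two. All other adjacent pairs agree with periodic trends, so Ba2+ is the misplaced ion.

Ba2+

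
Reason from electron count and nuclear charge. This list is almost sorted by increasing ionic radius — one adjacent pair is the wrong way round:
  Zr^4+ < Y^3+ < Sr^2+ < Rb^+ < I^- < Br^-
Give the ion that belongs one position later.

I^-

Scanning neighbour by neighbour, only I^-/Br^- violates a trend: Br^- and I^- are in one column with the same charge; the lighter period-4 ion has one fewer shell and is smaller. That makes I^- the one sitting a position early relative to where it belongs.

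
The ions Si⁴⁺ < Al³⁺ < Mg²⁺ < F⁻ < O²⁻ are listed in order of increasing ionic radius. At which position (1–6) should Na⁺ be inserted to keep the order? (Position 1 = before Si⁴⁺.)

4

Each ion has 10 electrons. The ranking follows nuclear charge in reverse — greater Z gives a smaller radius. Si⁴⁺ (Z=14), Al³⁺ (Z=13), Mg²⁺ (Z=12), Na⁺ (Z=11), F⁻ (Z=9), O²⁻ (Z=8).
The complete sequence is Si⁴⁺ < Al³⁺ < Mg²⁺ < Na⁺ < F⁻ < O²⁻. Na⁺ sits at position 4.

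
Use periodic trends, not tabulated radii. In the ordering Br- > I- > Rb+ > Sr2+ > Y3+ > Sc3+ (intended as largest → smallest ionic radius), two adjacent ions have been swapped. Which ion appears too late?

I-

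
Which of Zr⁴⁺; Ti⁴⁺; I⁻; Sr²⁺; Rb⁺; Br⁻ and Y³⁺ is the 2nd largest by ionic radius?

Br⁻

Tabulating Z and e⁻: Ti⁴⁺ (Z=22, 18 e⁻), Zr⁴⁺ (Z=40, 36 e⁻), Y³⁺ (Z=39, 36 e⁻), Sr²⁺ (Z=38, 36 e⁻), Rb⁺ (Z=37, 36 e⁻), Br⁻ (Z=35, 36 e⁻), I⁻ (Z=53, 54 e⁻). Ti⁴⁺ < Zr⁴⁺ (same group, period 4 vs 5); Zr⁴⁺ < Y³⁺ (both 36 e⁻, Z=40>39); Y³⁺ < Sr²⁺ (both 36 e⁻, Z=39>38); Sr²⁺ < Rb⁺ (both 36 e⁻, Z=38>37); Rb⁺ < Br⁻ (isoelectronic, higher Z=37 is smaller); Br⁻ < I⁻ (same group, 1 shell fewer).
Full ascending order: Ti⁴⁺ < Zr⁴⁺ < Y³⁺ < Sr²⁺ < Rb⁺ < Br⁻ < I⁻. Counting from the largest, position 2 is Br⁻.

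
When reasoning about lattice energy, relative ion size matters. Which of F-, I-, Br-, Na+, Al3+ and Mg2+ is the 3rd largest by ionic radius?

F-

Tabulating Z and e⁻: Al3+ (Z=13, 10 e⁻), Mg2+ (Z=12, 10 e⁻), Na+ (Z=11, 10 e⁻), F- (Z=9, 10 e⁻), Br- (Z=35, 36 e⁻), I- (Z=53, 54 e⁻). Al3+ < Mg2+ (isoelectronic, higher Z=13 is smaller); Mg2+ < Na+ (both 10 e⁻, Z=12>11); Na+ < F- (both 10 e⁻, Z=11>9); F- < Br- (same group, period 2 vs 4); Br- < I- (same group, period 4 vs 5).
Full ascending order: Al3+ < Mg2+ < Na+ < F- < Br- < I-. Counting from the largest, position 3 is F-.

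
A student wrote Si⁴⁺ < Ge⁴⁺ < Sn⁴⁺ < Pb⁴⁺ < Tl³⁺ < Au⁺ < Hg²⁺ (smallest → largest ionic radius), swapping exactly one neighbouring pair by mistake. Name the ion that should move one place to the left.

Check each adjacent pair. Au⁺ and Hg²⁺ are reversed: both have 78 electrons but Z(Hg)=80 > Z(Au)=79, so Hg²⁺ should be the smaller of the two. No other neighbouring pair contradicts the periodic trends, so Hg²⁺ is the ion listed too late.

Hg²⁺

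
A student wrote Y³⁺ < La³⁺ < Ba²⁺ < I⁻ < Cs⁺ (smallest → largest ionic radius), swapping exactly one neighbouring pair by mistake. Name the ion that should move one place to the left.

The pair I⁻, Cs⁺ is the wrong way round — both have 54 electrons but Z(Cs)=55 > Z(I)=53, so Cs⁺ should be the smaller of the two. All other adjacent pairs agree with periodic trends, so Cs⁺ is the misplaced ion.

Cs⁺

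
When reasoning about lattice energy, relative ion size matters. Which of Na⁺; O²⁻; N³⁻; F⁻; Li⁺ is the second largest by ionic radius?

O²⁻

Li⁺: 2 e⁻, Z=3, Na⁺: 10 e⁻, Z=11, F⁻: 10 e⁻, Z=9, O²⁻: 10 e⁻, Z=8, N³⁻: 10 e⁻, Z=7. Li⁺ < Na⁺ (same group, 1 shell fewer); Na⁺ < F⁻ (both 10 e⁻, Z=11>9); F⁻ < O²⁻ (both 10 e⁻, Z=9>8); O²⁻ < N³⁻ (isoelectronic, higher Z=8 is smaller).
So the order is Li⁺ < Na⁺ < F⁻ < O²⁻ < N³⁻; the 2nd-largest ion is O²⁻.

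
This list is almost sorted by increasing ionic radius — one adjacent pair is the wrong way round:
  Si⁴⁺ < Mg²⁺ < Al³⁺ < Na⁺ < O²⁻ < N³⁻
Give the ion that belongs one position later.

Mg²⁺

Compare adjacent ions: Al³⁺ and Mg²⁺ share 10 electrons; the higher nuclear charge on Al (Z=13) contracts it more, so Al³⁺ < Mg²⁺ — yet in this increasing list Mg²⁺ sits before Al³⁺. Nothing else is reversed, so Mg²⁺ should move one place to the right.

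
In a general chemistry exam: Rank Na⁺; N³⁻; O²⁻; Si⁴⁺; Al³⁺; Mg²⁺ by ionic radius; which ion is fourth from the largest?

All of these have 10 electrons (isoelectronic). With the same electron cloud, the ion with the most protons pulls it in tightest. Nuclear charges: Si⁴⁺ (Z=14), Al³⁺ (Z=13), Mg²⁺ (Z=12), Na⁺ (Z=11), O²⁻ (Z=8), N³⁻ (Z=7). Highest Z is smallest.
That gives Si⁴⁺ < Al³⁺ < Mg²⁺ < Na⁺ < O²⁻ < N³⁻. From the largest end, number 4 is Mg²⁺.

Mg²⁺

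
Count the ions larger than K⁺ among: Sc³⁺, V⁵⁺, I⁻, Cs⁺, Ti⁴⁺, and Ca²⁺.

V⁵⁺ has 18 e⁻ (Z=23), Ti⁴⁺ has 18 e⁻ (Z=22), Sc³⁺ has 18 e⁻ (Z=21), Ca²⁺ has 18 e⁻ (Z=20), K⁺ has 18 e⁻ (Z=19), Cs⁺ has 54 e⁻ (Z=55), I⁻ has 54 e⁻ (Z=53). V⁵⁺ < Ti⁴⁺ (both 18 e⁻, Z=23>22); Ti⁴⁺ < Sc³⁺ (both 18 e⁻, Z=22>21); Sc³⁺ < Ca²⁺ (isoelectronic, higher Z=21 is smaller); Ca²⁺ < K⁺ (isoelectronic, higher Z=20 is smaller); K⁺ < Cs⁺ (same group, 2 shells fewer); Cs⁺ < I⁻ (isoelectronic, higher Z=55 is smaller).
Overall: V⁵⁺ < Ti⁴⁺ < Sc³⁺ < Ca²⁺ < K⁺ < Cs⁺ < I⁻. K⁺ has 4 below it and 2 above. So 2 are larger.

2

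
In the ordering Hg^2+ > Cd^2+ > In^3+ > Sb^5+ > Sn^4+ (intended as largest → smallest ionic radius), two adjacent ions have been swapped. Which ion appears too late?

Check each adjacent pair. Sb^5+ and Sn^4+ are reversed: Sb^5+ and Sn^4+ share 46 electrons; the higher nuclear charge on Sb (Z=51) contracts it more, so Sb^5+ < Sn^4+. No other neighbouring pair contradicts the periodic trends, so Sn^4+ is the ion listed too late.

Sn^4+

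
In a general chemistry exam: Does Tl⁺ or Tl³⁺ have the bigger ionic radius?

For a single element, ionic radius drops as positive charge rises — Tl³⁺ < Tl⁺.

Tl⁺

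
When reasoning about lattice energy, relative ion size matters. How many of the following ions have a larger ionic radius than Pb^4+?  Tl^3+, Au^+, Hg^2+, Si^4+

3

Tabulating Z and e⁻: Si^4+: 10 e⁻, Z=14, Pb^4+: 78 e⁻, Z=82, Tl^3+: 78 e⁻, Z=81, Hg^2+: 78 e⁻, Z=80, Au^+: 78 e⁻, Z=79. Si^4+ < Pb^4+ (same group, 3 shells fewer); Pb^4+ < Tl^3+ (isoelectronic, higher Z=82 is smaller); Tl^3+ < Hg^2+ (isoelectronic, higher Z=81 is smaller); Hg^2+ < Au^+ (both 78 e⁻, Z=80>79).
Ordering all of them (including Pb^4+) by radius gives Si^4+ < Pb^4+ < Tl^3+ < Hg^2+ < Au^+. Count: 3.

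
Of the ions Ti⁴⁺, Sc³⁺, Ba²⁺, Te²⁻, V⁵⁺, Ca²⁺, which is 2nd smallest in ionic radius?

Ti⁴⁺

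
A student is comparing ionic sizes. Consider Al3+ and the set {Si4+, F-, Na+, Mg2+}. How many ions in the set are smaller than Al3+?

1

These species are isoelectronic with 10 electrons. The only difference is the number of protons: Si4+ (Z=14), Al3+ (Z=13), Mg2+ (Z=12), Na+ (Z=11), F- (Z=9). The strongest nuclear pull (Si4+) gives the smallest ion.
Ordering all of them (including Al3+) by radius gives Si4+ < Al3+ < Mg2+ < Na+ < F-. So 1 is smaller.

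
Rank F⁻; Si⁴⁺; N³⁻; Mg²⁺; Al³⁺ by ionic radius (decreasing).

N³⁻ > F⁻ > Mg²⁺ > Al³⁺ > Si⁴⁺

Each ion has 10 electrons. The ranking follows nuclear charge in reverse — greater Z gives a smaller radius. Si⁴⁺ (Z=14), Al³⁺ (Z=13), Mg²⁺ (Z=12), F⁻ (Z=9), N³⁻ (Z=7).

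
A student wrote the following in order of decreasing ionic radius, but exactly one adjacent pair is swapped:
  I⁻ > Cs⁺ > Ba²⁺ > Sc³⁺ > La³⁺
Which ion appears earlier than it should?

Scanning neighbour by neighbour, only Sc³⁺/La³⁺ violates a trend: same group and charge — period 4 sits above period 6, so Sc³⁺ is smaller. That makes Sc³⁺ the one sitting a position early relative to where it belongs.

Sc³⁺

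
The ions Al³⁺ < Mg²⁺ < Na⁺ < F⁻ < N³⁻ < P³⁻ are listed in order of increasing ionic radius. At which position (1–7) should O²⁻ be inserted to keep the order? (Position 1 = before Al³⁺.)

5

Al³⁺ (Z=13, 10 e⁻), Mg²⁺ (Z=12, 10 e⁻), Na⁺ (Z=11, 10 e⁻), F⁻ (Z=9, 10 e⁻), O²⁻ (Z=8, 10 e⁻), N³⁻ (Z=7, 10 e⁻), P³⁻ (Z=15, 18 e⁻). Al³⁺ < Mg²⁺ (isoelectronic, higher Z=13 is smaller); Mg²⁺ < Na⁺ (both 10 e⁻, Z=12>11); Na⁺ < F⁻ (both 10 e⁻, Z=11>9); F⁻ < O²⁻ (both 10 e⁻, Z=9>8); O²⁻ < N³⁻ (both 10 e⁻, Z=8>7); N³⁻ < P³⁻ (same group, 1 shell fewer).
Putting O²⁻ in gives Al³⁺ < Mg²⁺ < Na⁺ < F⁻ < O²⁻ < N³⁻ < P³⁻; it lands at slot 5.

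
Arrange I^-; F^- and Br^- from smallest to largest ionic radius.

These ions sit in one column with identical charge. Each step down the periodic table adds a principal shell, increasing the radius.

F^- < Br^- < I^-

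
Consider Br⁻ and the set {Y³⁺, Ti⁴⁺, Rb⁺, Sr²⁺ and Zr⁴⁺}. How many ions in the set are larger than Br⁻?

0

Electron counts and nuclear charges: Ti⁴⁺: 18 e⁻, Z=22, Zr⁴⁺: 36 e⁻, Z=40, Y³⁺: 36 e⁻, Z=39, Sr²⁺: 36 e⁻, Z=38, Rb⁺: 36 e⁻, Z=37, Br⁻: 36 e⁻, Z=35. Ti⁴⁺ < Zr⁴⁺ (same group, period 4 vs 5); Zr⁴⁺ < Y³⁺ (isoelectronic, higher Z=40 is smaller); Y³⁺ < Sr²⁺ (isoelectronic, higher Z=39 is smaller); Sr²⁺ < Rb⁺ (both 36 e⁻, Z=38>37); Rb⁺ < Br⁻ (both 36 e⁻, Z=37>35).
Ordering all of them (including Br⁻) by radius gives Ti⁴⁺ < Zr⁴⁺ < Y³⁺ < Sr²⁺ < Rb⁺ < Br⁻. Count: 0.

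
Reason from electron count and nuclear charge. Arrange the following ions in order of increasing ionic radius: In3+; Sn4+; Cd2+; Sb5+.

These species are isoelectronic with 46 electrons. The only difference is the number of protons: Sb5+ (Z=51), Sn4+ (Z=50), In3+ (Z=49), Cd2+ (Z=48). The strongest nuclear pull (Sb5+) gives the smallest ion.

Sb5+ < Sn4+ < In3+ < Cd2+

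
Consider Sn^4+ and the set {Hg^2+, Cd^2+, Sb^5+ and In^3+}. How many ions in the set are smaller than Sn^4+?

First list Z and electron count for each: Sb^5+: 46 e⁻, Z=51, Sn^4+: 46 e⁻, Z=50, In^3+: 46 e⁻, Z=49, Cd^2+: 46 e⁻, Z=48, Hg^2+: 78 e⁻, Z=80. Sb^5+ < Sn^4+ (both 46 e⁻, Z=51>50); Sn^4+ < In^3+ (both 46 e⁻, Z=50>49); In^3+ < Cd^2+ (both 46 e⁻, Z=49>48); Cd^2+ < Hg^2+ (same group, 1 shell fewer).
Ordering all of them (including Sn^4+) by radius gives Sb^5+ < Sn^4+ < In^3+ < Cd^2+ < Hg^2+. That's 1.

1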